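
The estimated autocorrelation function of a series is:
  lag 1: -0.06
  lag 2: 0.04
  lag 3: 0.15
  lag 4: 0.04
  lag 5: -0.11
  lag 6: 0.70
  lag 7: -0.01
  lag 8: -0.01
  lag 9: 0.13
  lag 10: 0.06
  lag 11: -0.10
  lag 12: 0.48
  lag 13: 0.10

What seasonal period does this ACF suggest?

The largest autocorrelation is r_6 = 0.70, with a weaker echo at lag 12 (0.48); the remaining lags stay at or below 0.15.
The dominant spike at lag 6 indicates a seasonal period of 6.

6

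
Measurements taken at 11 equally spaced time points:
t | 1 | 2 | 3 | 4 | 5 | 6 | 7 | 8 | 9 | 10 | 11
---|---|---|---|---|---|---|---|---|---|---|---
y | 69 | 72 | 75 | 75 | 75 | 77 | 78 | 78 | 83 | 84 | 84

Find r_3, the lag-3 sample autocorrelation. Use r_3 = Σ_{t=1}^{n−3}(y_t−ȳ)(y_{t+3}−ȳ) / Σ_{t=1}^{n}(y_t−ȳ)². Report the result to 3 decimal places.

0.154

Mean ȳ = (69 + 72 + 75 + 75 + 75 + 77 + 78 + 78 + 83 + 84 + 84)/11 = 77.2727
Numerator Σ_{t=1}^{8}(y_t−ȳ)(y_{t+3}−ȳ) = 36.3223
Denominator Σ(y_t−ȳ)² = 236.1818
r_3 = 36.3223 / 236.1818 = 0.154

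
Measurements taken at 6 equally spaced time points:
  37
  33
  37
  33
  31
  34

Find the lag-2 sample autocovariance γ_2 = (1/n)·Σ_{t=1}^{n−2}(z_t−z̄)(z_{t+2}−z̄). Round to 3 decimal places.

0.102

Mean z̄ = (37 + 33 + 37 + 33 + 31 + 34)/6 = 34.1667
Σ_{t=1}^{4}(z_t−z̄)(z_{t+2}−z̄) = 0.6111
γ_2 = 0.6111 / 6 = 0.102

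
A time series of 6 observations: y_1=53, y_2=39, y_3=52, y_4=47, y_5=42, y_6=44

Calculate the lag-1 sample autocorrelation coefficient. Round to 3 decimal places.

Mean ȳ = (53 + 39 + 52 + 47 + 42 + 44)/6 = 46.1667
Σ(y_t−ȳ)(y_{t+1}−ȳ) = (-48.9722) + (-41.8056) + (4.8611) + (-3.4722) + (9.0278) = -80.3611
Denominator Σ(y_t−ȳ)² = 154.8333
r_1 = -80.3611 / 154.8333 = -0.519

-0.519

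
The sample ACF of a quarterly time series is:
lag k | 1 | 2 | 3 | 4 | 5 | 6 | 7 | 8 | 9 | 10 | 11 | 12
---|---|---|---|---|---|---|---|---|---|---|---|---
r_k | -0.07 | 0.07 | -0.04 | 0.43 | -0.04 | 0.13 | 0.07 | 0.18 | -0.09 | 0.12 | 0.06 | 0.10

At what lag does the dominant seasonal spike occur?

4

The largest autocorrelation is r_4 = 0.43, with a weaker echo at lag 8 (0.18); the remaining lags stay at or below 0.13.
The dominant spike at lag 4 indicates a seasonal period of 4.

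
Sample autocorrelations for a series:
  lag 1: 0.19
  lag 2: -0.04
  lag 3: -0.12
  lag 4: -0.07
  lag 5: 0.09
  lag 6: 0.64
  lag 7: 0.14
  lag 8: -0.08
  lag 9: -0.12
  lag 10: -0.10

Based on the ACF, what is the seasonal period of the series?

The largest autocorrelation is r_6 = 0.64; the remaining lags stay at or below 0.19.
The dominant spike at lag 6 indicates a seasonal period of 6.

6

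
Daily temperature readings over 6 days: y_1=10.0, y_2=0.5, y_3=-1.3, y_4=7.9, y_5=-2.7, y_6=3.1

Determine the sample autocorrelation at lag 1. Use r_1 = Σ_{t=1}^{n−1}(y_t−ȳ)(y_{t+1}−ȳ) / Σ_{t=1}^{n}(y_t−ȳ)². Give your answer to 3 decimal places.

-0.437

Mean ȳ = (10.0 + 0.5 − 1.3 + 7.9 − 2.7 + 3.1)/6 = 2.9167
Deviations from mean: 7.0833, -2.4167, -4.2167, 4.9833, -5.6167, 0.1833
Σ(y_t−ȳ)(y_{t+1}−ȳ) = (-17.1181) + (10.1903) + (-21.0131) + (-27.9897) + (-1.0297) = -56.9603
Denominator Σ(y_t−ȳ)² = 130.2083
r_1 = -56.9603 / 130.2083 = -0.437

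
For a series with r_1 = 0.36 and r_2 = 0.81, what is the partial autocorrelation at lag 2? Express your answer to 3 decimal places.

0.782

φ_{22} = (r_2 − r_1²) / (1 − r_1²)
r_1² = (0.36)² = 0.1296
Numerator = 0.81 − 0.1296 = 0.6804; denominator = 1 − 0.1296 = 0.8704
φ_{22} = 0.6804 / 0.8704 = 0.782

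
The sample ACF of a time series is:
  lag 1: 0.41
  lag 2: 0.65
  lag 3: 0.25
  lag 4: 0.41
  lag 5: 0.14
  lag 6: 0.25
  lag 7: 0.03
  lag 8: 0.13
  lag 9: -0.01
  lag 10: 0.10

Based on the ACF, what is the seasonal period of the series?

The largest autocorrelation is r_2 = 0.65; the remaining lags stay at or below 0.41.
The dominant spike at lag 2 indicates a seasonal period of 2.

2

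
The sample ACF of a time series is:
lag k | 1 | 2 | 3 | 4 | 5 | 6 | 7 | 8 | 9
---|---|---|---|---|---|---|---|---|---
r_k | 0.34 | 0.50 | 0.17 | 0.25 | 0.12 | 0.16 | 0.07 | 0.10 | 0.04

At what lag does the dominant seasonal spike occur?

The largest autocorrelation is r_2 = 0.50; the remaining lags stay at or below 0.34.
The dominant spike at lag 2 indicates a seasonal period of 2.

2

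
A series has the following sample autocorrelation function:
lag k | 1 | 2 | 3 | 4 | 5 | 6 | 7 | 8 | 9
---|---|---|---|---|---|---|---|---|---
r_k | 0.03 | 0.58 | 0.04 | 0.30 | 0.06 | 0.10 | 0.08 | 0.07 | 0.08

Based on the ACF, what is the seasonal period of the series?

The largest autocorrelation is r_2 = 0.58, with a weaker echo at lag 4 (0.30); the remaining lags stay at or below 0.10.
The dominant spike at lag 2 indicates a seasonal period of 2.

2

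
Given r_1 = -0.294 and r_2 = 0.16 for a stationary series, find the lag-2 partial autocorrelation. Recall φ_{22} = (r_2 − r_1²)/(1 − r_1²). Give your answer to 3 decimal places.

φ_{22} = (r_2 − r_1²) / (1 − r_1²)
r_1² = (-0.294)² = 0.086436
Numerator = 0.16 − 0.0864 = 0.0736; denominator = 1 − 0.0864 = 0.9136
φ_{22} = 0.0736 / 0.9136 = 0.081

0.081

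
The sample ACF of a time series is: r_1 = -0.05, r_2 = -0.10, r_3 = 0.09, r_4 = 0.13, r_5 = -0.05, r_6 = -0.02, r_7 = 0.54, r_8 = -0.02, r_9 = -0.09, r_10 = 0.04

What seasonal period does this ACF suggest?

7

The largest autocorrelation is r_7 = 0.54; the remaining lags stay at or below 0.13.
The dominant spike at lag 7 indicates a seasonal period of 7.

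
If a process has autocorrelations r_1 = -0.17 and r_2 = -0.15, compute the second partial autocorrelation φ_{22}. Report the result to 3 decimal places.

-0.184

φ_{22} = (r_2 − r_1²) / (1 − r_1²)
r_1² = (-0.17)² = 0.0289
Numerator = -0.15 − 0.0289 = -0.1789; denominator = 1 − 0.0289 = 0.9711
φ_{22} = -0.1789 / 0.9711 = -0.184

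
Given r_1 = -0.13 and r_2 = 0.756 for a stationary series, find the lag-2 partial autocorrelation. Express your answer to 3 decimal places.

0.752

φ_{22} = (r_2 − r_1²) / (1 − r_1²)
r_1² = (-0.13)² = 0.0169
Numerator = 0.756 − 0.0169 = 0.7391; denominator = 1 − 0.0169 = 0.9831
φ_{22} = 0.7391 / 0.9831 = 0.752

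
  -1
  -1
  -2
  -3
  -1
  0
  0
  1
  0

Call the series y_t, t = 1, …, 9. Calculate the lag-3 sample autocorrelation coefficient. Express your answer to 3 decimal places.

Mean ȳ = (-1 − 1 − 2 − 3 − 1 + 0 + 0 + 1 + 0)/9 = -0.7778
Numerator Σ_{t=1}^{6}(y_t−ȳ)(y_{t+3}−ȳ) = -1.9259
Denominator Σ(y_t−ȳ)² = 11.5556
r_3 = -1.9259 / 11.5556 = -0.167

-0.167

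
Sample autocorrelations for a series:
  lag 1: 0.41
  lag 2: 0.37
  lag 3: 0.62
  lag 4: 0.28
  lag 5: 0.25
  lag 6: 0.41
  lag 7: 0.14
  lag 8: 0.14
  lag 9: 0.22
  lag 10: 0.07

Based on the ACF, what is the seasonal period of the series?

3

The largest autocorrelation is r_3 = 0.62; the remaining lags stay at or below 0.41. The elevated value at lag 1 (0.41), dropping to 0.37 at lag 2, reflects decaying short-term dependence rather than seasonality.
The dominant spike at lag 3 indicates a seasonal period of 3.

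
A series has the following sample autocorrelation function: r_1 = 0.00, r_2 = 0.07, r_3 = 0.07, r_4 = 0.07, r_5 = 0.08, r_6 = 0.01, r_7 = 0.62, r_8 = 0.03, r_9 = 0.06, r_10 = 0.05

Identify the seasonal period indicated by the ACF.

The largest autocorrelation is r_7 = 0.62; the remaining lags stay at or below 0.08.
The dominant spike at lag 7 indicates a seasonal period of 7.

7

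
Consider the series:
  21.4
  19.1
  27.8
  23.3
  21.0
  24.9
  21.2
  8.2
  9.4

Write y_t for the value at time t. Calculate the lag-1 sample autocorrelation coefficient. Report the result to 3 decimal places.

Mean ȳ = (21.4 + 19.1 + 27.8 + 23.3 + 21.0 + 24.9 + 21.2 + 8.2 + 9.4)/9 = 19.5889
Numerator Σ_{t=1}^{8}(y_t−ȳ)(y_{t+1}−ȳ) = 144.5521
Denominator Σ(y_t−ȳ)² = 351.0289
r_1 = 144.5521 / 351.0289 = 0.412

0.412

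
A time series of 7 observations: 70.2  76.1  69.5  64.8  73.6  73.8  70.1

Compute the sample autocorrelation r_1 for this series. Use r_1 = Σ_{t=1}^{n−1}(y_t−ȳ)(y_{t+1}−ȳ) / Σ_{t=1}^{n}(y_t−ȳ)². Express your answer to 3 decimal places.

-0.173

Mean ȳ = (70.2 + 76.1 + 69.5 + 64.8 + 73.6 + 73.8 + 70.1)/7 = 71.1571
Σ(y_t−ȳ)(y_{t+1}−ȳ) = (-4.7310) + (-8.1910) + (10.5347) + (-15.5296) + (6.4561) + (-2.7939) = -14.2547
Denominator Σ(y_t−ȳ)² = 82.5771
r_1 = -14.2547 / 82.5771 = -0.173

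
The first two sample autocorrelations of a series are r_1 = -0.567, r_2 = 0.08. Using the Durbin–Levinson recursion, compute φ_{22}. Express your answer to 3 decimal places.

-0.356

φ_{22} = (r_2 − r_1²) / (1 − r_1²)
r_1² = (-0.567)² = 0.321489
Numerator = 0.08 − 0.3215 = -0.2415; denominator = 1 − 0.3215 = 0.6785
φ_{22} = -0.2415 / 0.6785 = -0.356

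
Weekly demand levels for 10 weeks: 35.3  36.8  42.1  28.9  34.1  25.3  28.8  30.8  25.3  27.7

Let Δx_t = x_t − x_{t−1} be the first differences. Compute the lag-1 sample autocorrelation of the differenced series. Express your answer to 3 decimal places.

-0.662

First differences Δx: 1.5, 5.3, -13.2, 5.2, -8.8, 3.5, 2.0, -5.5, 2.4
Mean of differences = -0.8444
Numerator Σ(Δx_t−Δx̄)(Δx_{t+1}−Δx̄) = -234.8342
Denominator Σ(Δx_t−Δx̄)² = 354.9022
r_1(Δx) = -234.8342 / 354.9022 = -0.662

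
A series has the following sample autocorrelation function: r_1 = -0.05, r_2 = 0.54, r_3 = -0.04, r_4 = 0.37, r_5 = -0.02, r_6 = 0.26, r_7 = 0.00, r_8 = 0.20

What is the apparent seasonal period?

2

The largest autocorrelation is r_2 = 0.54, with weaker echoes at lags 4 (0.37), 6 (0.26) and 8 (0.20); the remaining lags stay at or below 0.00.
The dominant spike at lag 2 indicates a seasonal period of 2.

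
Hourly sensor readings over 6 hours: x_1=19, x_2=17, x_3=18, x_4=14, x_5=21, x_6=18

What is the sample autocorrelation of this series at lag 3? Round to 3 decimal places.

Mean x̄ = (19 + 17 + 18 + 14 + 21 + 18)/6 = 17.8333
Deviations from mean: 1.1667, -0.8333, 0.1667, -3.8333, 3.1667, 0.1667
Numerator Σ_{t=1}^{3}(x_t−x̄)(x_{t+3}−x̄) = -7.0833
Denominator Σ(x_t−x̄)² = 26.8333
r_3 = -7.0833 / 26.8333 = -0.264

-0.264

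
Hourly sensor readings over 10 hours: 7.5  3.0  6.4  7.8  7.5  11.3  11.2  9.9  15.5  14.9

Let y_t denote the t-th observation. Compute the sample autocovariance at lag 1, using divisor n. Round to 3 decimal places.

7.676

Mean ȳ = (7.5 + 3.0 + 6.4 + 7.8 + 7.5 + 11.3 + 11.2 + 9.9 + 15.5 + 14.9)/10 = 9.5000
Σ_{t=1}^{9}(y_t−ȳ)(y_{t+1}−ȳ) = 76.7600
γ_1 = 76.7600 / 10 = 7.676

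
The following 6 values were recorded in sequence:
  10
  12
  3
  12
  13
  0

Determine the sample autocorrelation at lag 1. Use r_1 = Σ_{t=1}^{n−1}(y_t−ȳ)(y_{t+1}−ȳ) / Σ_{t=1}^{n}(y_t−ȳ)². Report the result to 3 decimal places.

Mean ȳ = (10 + 12 + 3 + 12 + 13 + 0)/6 = 8.3333
Deviations from mean: 1.6667, 3.6667, -5.3333, 3.6667, 4.6667, -8.3333
Numerator Σ_{t=1}^{5}(y_t−ȳ)(y_{t+1}−ȳ) = -54.7778
Denominator Σ(y_t−ȳ)² = 149.3333
r_1 = -54.7778 / 149.3333 = -0.367

-0.367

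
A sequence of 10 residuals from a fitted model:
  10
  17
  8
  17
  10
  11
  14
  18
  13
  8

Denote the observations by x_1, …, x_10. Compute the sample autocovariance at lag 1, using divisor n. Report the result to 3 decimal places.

-5.356

Mean x̄ = (10 + 17 + 8 + 17 + 10 + 11 + 14 + 18 + 13 + 8)/10 = 12.6000
Σ_{t=1}^{9}(x_t−x̄)(x_{t+1}−x̄) = -53.5600
γ_1 = -53.5600 / 10 = -5.356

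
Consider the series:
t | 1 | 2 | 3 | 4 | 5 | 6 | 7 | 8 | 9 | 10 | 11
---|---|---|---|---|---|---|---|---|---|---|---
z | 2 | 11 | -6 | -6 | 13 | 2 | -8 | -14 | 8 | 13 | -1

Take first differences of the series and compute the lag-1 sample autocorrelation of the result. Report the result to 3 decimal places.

First differences Δz: 9, -17, 0, 19, -11, -10, -6, 22, 5, -14
Mean of differences = -0.3000
Numerator Σ(Δz_t−Δz̄)(Δz_{t+1}−Δz̄) = -283.4900
Denominator Σ(Δz_t−Δz̄)² = 1692.1000
r_1(Δz) = -283.4900 / 1692.1000 = -0.168

-0.168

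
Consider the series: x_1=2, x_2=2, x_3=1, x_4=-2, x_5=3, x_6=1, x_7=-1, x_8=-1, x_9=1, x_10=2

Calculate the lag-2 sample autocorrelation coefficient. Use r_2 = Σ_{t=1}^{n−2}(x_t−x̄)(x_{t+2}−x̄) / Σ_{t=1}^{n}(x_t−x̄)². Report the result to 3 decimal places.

Mean x̄ = (2 + 2 + 1 − 2 + 3 + 1 − 1 − 1 + 1 + 2)/10 = 0.8000
Numerator Σ_{t=1}^{8}(x_t−x̄)(x_{t+2}−x̄) = -10.0800
Denominator Σ(x_t−x̄)² = 23.6000
r_2 = -10.0800 / 23.6000 = -0.427

-0.427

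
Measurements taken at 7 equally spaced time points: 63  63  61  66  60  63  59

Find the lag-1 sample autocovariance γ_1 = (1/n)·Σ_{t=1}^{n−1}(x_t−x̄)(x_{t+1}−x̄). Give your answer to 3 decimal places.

-2.493

Mean x̄ = (63 + 63 + 61 + 66 + 60 + 63 + 59)/7 = 62.1429
Σ_{t=1}^{6}(x_t−x̄)(x_{t+1}−x̄) = -17.4490
γ_1 = -17.4490 / 7 = -2.493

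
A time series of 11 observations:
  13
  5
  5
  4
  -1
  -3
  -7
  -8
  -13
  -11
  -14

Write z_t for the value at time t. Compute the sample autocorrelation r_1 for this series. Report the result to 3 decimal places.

Mean z̄ = (13 + 5 + 5 + 4 − 1 − 3 − 7 − 8 − 13 − 11 − 14)/11 = -2.7273
Numerator Σ_{t=1}^{10}(z_t−z̄)(z_{t+1}−z̄) = 500.4711
Denominator Σ(z_t−z̄)² = 762.1818
r_1 = 500.4711 / 762.1818 = 0.657

0.657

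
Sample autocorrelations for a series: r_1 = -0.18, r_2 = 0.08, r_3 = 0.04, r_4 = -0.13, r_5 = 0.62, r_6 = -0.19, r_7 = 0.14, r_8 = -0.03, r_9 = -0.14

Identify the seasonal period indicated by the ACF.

The largest autocorrelation is r_5 = 0.62; the remaining lags stay at or below 0.14.
The dominant spike at lag 5 indicates a seasonal period of 5.

5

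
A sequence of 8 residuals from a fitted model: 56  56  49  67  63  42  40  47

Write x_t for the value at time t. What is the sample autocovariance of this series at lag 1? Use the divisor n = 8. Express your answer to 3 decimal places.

Mean x̄ = (56 + 56 + 49 + 67 + 63 + 42 + 40 + 47)/8 = 52.5000
Deviations: 3.5000, 3.5000, -3.5000, 14.5000, 10.5000, -10.5000, -12.5000, -5.5000
Σ_{t=1}^{7}(x_t−x̄)(x_{t+1}−x̄) = 191.2500
γ_1 = 191.2500 / 8 = 23.906

23.906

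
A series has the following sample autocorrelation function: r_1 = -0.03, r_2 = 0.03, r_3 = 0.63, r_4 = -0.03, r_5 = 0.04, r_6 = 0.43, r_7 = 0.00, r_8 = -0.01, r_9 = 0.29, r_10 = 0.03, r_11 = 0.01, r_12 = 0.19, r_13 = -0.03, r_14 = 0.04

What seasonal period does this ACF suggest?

3

The largest autocorrelation is r_3 = 0.63, with weaker echoes at lags 6 (0.43), 9 (0.29) and 12 (0.19); the remaining lags stay at or below 0.04.
The dominant spike at lag 3 indicates a seasonal period of 3.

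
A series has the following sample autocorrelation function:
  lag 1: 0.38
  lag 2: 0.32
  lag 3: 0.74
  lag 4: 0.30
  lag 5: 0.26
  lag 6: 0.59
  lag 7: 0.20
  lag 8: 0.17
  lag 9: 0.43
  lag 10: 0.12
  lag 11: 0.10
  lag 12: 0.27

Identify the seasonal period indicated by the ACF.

The largest autocorrelation is r_3 = 0.74, with weaker echoes at lags 6 (0.59) and 9 (0.43); the remaining lags stay at or below 0.38. The elevated value at lag 1 (0.38), dropping to 0.32 at lag 2, reflects decaying short-term dependence rather than seasonality.
The dominant spike at lag 3 indicates a seasonal period of 3.

3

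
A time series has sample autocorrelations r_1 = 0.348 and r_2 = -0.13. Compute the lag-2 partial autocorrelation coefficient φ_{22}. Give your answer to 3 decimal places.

φ_{22} = (r_2 − r_1²) / (1 − r_1²)
r_1² = (0.348)² = 0.121104
Numerator = -0.13 − 0.1211 = -0.2511; denominator = 1 − 0.1211 = 0.8789
φ_{22} = -0.2511 / 0.8789 = -0.286

-0.286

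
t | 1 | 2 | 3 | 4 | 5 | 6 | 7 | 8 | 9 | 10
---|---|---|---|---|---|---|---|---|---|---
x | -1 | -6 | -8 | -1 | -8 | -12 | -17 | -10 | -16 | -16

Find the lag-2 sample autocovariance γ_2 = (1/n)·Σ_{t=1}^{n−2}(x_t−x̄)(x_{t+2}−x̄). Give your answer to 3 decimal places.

Mean x̄ = (-1 − 6 − 8 − 1 − 8 − 12 − 17 − 10 − 16 − 16)/10 = -9.5000
Σ_{t=1}^{8}(x_t−x̄)(x_{t+2}−x̄) = 65.5000
γ_2 = 65.5000 / 10 = 6.550

6.550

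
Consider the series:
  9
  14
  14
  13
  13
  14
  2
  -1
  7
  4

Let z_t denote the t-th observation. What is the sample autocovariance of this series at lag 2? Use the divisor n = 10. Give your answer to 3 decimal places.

4.608

Mean z̄ = (9 + 14 + 14 + 13 + 13 + 14 + 2 − 1 + 7 + 4)/10 = 8.9000
Σ_{t=1}^{8}(z_t−z̄)(z_{t+2}−z̄) = 46.0800
γ_2 = 46.0800 / 10 = 4.608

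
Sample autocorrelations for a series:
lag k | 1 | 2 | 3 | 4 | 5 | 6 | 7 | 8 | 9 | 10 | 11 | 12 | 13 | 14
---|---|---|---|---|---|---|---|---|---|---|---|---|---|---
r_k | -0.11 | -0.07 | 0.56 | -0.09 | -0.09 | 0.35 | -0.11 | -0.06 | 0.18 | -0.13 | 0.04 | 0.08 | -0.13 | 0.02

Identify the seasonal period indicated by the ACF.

3

The largest autocorrelation is r_3 = 0.56, with weaker echoes at lags 6 (0.35) and 9 (0.18); the remaining lags stay at or below 0.08.
The dominant spike at lag 3 indicates a seasonal period of 3.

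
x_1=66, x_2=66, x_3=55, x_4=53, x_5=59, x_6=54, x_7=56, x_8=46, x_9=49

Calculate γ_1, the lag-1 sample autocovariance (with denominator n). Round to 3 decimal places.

Mean x̄ = (66 + 66 + 55 + 53 + 59 + 54 + 56 + 46 + 49)/9 = 56.0000
Σ_{t=1}^{8}(x_t−x̄)(x_{t+1}−x̄) = 148.0000
γ_1 = 148.0000 / 9 = 16.444

16.444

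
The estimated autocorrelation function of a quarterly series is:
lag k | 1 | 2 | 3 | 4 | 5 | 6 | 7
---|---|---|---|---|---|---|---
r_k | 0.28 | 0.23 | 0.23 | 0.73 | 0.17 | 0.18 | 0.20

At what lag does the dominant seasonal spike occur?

The largest autocorrelation is r_4 = 0.73; the remaining lags stay at or below 0.28. The elevated value at lag 1 (0.28), dropping to 0.23 at lag 2, reflects decaying short-term dependence rather than seasonality.
The dominant spike at lag 4 indicates a seasonal period of 4.

4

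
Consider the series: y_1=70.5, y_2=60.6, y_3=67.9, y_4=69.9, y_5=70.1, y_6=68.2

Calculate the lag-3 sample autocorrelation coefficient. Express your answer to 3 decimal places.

-0.158

Mean ȳ = (70.5 + 60.6 + 67.9 + 69.9 + 70.1 + 68.2)/6 = 67.8667
Deviations from mean: 2.6333, -7.2667, 0.0333, 2.0333, 2.2333, 0.3333
Numerator Σ_{t=1}^{3}(y_t−ȳ)(y_{t+3}−ȳ) = -10.8633
Denominator Σ(y_t−ȳ)² = 68.9733
r_3 = -10.8633 / 68.9733 = -0.158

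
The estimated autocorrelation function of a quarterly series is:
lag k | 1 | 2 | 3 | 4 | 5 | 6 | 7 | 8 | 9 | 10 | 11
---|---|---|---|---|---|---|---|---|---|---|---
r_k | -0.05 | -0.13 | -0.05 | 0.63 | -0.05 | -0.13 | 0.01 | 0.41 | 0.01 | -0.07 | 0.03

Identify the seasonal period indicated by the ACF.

The largest autocorrelation is r_4 = 0.63, with a weaker echo at lag 8 (0.41); the remaining lags stay at or below 0.03.
The dominant spike at lag 4 indicates a seasonal period of 4.

4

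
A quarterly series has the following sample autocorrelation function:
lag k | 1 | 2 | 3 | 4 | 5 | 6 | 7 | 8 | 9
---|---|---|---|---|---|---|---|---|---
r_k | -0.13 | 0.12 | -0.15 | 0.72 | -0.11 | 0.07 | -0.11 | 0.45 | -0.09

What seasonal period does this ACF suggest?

4

The largest autocorrelation is r_4 = 0.72, with a weaker echo at lag 8 (0.45); the remaining lags stay at or below 0.12.
The dominant spike at lag 4 indicates a seasonal period of 4.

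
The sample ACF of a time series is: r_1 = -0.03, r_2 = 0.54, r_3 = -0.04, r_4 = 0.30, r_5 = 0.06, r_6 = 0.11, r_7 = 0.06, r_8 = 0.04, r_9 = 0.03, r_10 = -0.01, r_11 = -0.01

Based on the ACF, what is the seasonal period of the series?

The largest autocorrelation is r_2 = 0.54, with a weaker echo at lag 4 (0.30); the remaining lags stay at or below 0.11.
The dominant spike at lag 2 indicates a seasonal period of 2.

2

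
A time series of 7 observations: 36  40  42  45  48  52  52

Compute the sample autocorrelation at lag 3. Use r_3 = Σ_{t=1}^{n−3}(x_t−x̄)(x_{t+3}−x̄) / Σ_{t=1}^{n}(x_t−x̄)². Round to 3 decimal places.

Mean x̄ = (36 + 40 + 42 + 45 + 48 + 52 + 52)/7 = 45.0000
Numerator Σ_{t=1}^{4}(x_t−x̄)(x_{t+3}−x̄) = -36.0000
Denominator Σ(x_t−x̄)² = 222.0000
r_3 = -36.0000 / 222.0000 = -0.162

-0.162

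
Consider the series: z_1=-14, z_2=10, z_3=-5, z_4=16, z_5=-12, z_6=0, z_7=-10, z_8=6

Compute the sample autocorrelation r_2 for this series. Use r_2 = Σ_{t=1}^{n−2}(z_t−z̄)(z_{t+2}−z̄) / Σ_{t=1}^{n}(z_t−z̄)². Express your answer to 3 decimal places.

0.480

Mean z̄ = (-14 + 10 − 5 + 16 − 12 + 0 − 10 + 6)/8 = -1.1250
Deviations from mean: -12.8750, 11.1250, -3.8750, 17.1250, -10.8750, 1.1250, -8.8750, 7.1250
Numerator Σ_{t=1}^{6}(z_t−z̄)(z_{t+2}−z̄) = 406.3438
Denominator Σ(z_t−z̄)² = 846.8750
r_2 = 406.3438 / 846.8750 = 0.480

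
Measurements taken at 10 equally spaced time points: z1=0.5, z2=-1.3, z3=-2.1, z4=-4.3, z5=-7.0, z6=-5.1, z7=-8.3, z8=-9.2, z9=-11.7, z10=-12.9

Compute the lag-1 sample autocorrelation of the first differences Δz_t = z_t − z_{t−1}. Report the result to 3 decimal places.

-0.632

First differences Δz: -1.8, -0.8, -2.2, -2.7, 1.9, -3.2, -0.9, -2.5, -1.2
Mean of differences = -1.4889
Numerator Σ(Δz_t−Δz̄)(Δz_{t+1}−Δz̄) = -11.6412
Denominator Σ(Δz_t−Δz̄)² = 18.4089
r_1(Δz) = -11.6412 / 18.4089 = -0.632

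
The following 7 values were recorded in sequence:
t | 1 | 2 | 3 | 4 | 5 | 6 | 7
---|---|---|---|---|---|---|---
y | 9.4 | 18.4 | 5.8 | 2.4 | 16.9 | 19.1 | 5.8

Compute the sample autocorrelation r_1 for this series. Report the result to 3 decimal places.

-0.180

Mean ȳ = (9.4 + 18.4 + 5.8 + 2.4 + 16.9 + 19.1 + 5.8)/7 = 11.1143
Deviations from mean: -1.7143, 7.2857, -5.3143, -8.7143, 5.7857, 7.9857, -5.3143
Σ(y_t−ȳ)(y_{t+1}−ȳ) = (-12.4898) + (-38.7184) + (46.3102) + (-50.4184) + (46.2031) + (-42.4384) = -51.5516
Denominator Σ(y_t−ȳ)² = 285.6886
r_1 = -51.5516 / 285.6886 = -0.180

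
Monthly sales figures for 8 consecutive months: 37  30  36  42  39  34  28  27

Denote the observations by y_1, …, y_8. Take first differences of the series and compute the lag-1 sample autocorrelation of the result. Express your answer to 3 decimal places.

0.124

First differences Δy: -7, 6, 6, -3, -5, -6, -1
Mean of differences = -1.4286
Numerator Σ(Δy_t−Δȳ)(Δy_{t+1}−Δȳ) = 22.1020
Denominator Σ(Δy_t−Δȳ)² = 177.7143
r_1(Δy) = 22.1020 / 177.7143 = 0.124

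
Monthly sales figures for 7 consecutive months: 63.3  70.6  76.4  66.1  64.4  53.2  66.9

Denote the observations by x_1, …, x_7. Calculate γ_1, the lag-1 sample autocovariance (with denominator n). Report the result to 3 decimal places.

6.478

Mean x̄ = (63.3 + 70.6 + 76.4 + 66.1 + 64.4 + 53.2 + 66.9)/7 = 65.8429
Deviations: -2.5429, 4.7571, 10.5571, 0.2571, -1.4429, -12.6429, 1.0571
Σ_{t=1}^{6}(x_t−x̄)(x_{t+1}−x̄) = 45.3453
γ_1 = 45.3453 / 7 = 6.478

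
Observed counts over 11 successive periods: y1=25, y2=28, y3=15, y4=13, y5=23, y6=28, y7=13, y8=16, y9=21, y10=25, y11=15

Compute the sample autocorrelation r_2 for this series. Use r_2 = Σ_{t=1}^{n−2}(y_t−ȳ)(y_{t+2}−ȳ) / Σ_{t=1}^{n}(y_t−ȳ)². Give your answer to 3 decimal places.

Mean ȳ = (25 + 28 + 15 + 13 + 23 + 28 + 13 + 16 + 21 + 25 + 15)/11 = 20.1818
Numerator Σ_{t=1}^{9}(y_t−ȳ)(y_{t+2}−ȳ) = -235.0661
Denominator Σ(y_t−ȳ)² = 351.6364
r_2 = -235.0661 / 351.6364 = -0.668

-0.668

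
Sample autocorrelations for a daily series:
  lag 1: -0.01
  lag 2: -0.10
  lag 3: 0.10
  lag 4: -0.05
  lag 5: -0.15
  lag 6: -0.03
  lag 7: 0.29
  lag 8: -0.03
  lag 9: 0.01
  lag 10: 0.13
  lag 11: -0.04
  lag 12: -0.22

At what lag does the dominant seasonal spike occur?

7

The largest autocorrelation is r_7 = 0.29; the remaining lags stay at or below 0.13.
The dominant spike at lag 7 indicates a seasonal period of 7.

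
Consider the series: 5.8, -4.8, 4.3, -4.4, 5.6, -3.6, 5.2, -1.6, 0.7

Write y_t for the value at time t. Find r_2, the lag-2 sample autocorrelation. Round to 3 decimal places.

0.720

Mean ȳ = (5.8 − 4.8 + 4.3 − 4.4 + 5.6 − 3.6 + 5.2 − 1.6 + 0.7)/9 = 0.8000
Numerator Σ_{t=1}^{7}(y_t−ȳ)(y_{t+2}−ȳ) = 117.5400
Denominator Σ(y_t−ȳ)² = 163.1800
r_2 = 117.5400 / 163.1800 = 0.720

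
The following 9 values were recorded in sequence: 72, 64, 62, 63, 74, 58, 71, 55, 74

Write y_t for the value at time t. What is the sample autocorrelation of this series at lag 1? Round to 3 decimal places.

Mean ȳ = (72 + 64 + 62 + 63 + 74 + 58 + 71 + 55 + 74)/9 = 65.8889
Numerator Σ_{t=1}^{8}(y_t−ȳ)(y_{t+1}−ȳ) = -264.6790
Denominator Σ(y_t−ȳ)² = 402.8889
r_1 = -264.6790 / 402.8889 = -0.657

-0.657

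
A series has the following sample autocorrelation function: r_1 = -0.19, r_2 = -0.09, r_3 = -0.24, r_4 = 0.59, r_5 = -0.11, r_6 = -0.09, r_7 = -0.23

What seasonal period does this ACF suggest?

4

The largest autocorrelation is r_4 = 0.59; the remaining lags stay at or below -0.09.
The dominant spike at lag 4 indicates a seasonal period of 4.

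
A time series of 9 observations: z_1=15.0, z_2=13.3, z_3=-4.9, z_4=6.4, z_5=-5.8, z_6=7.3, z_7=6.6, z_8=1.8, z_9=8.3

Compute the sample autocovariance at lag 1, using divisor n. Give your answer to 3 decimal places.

Mean z̄ = (15.0 + 13.3 − 4.9 + 6.4 − 5.8 + 7.3 + 6.6 + 1.8 + 8.3)/9 = 5.3333
Σ_{t=1}^{8}(z_t−z̄)(z_{t+1}−z̄) = -61.6678
γ_1 = -61.6678 / 9 = -6.852

-6.852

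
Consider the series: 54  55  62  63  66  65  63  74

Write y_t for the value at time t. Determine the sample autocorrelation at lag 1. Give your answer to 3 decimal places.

Mean ȳ = (54 + 55 + 62 + 63 + 66 + 65 + 63 + 74)/8 = 62.7500
Deviations from mean: -8.7500, -7.7500, -0.7500, 0.2500, 3.2500, 2.2500, 0.2500, 11.2500
Σ(y_t−ȳ)(y_{t+1}−ȳ) = (67.8125) + (5.8125) + (-0.1875) + (0.8125) + (7.3125) + (0.5625) + (2.8125) = 84.9375
Denominator Σ(y_t−ȳ)² = 279.5000
r_1 = 84.9375 / 279.5000 = 0.304

0.304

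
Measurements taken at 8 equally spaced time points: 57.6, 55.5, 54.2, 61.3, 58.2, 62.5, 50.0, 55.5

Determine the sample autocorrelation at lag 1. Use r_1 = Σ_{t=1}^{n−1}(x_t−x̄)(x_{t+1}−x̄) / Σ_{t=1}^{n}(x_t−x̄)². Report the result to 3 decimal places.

Mean x̄ = (57.6 + 55.5 + 54.2 + 61.3 + 58.2 + 62.5 + 50.0 + 55.5)/8 = 56.8500
Deviations from mean: 0.7500, -1.3500, -2.6500, 4.4500, 1.3500, 5.6500, -6.8500, -1.3500
Σ(x_t−x̄)(x_{t+1}−x̄) = (-1.0125) + (3.5775) + (-11.7925) + (6.0075) + (7.6275) + (-38.7025) + (9.2475) = -25.0475
Denominator Σ(x_t−x̄)² = 111.7000
r_1 = -25.0475 / 111.7000 = -0.224

-0.224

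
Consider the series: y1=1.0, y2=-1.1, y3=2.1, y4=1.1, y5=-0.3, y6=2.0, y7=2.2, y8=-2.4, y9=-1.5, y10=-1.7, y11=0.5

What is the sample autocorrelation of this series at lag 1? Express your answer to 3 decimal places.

Mean ȳ = (1.0 − 1.1 + 2.1 + 1.1 − 0.3 + 2.0 + 2.2 − 2.4 − 1.5 − 1.7 + 0.5)/11 = 0.1727
Numerator Σ_{t=1}^{10}(y_t−ȳ)(y_{t+1}−ȳ) = 2.2911
Denominator Σ(y_t−ȳ)² = 27.5818
r_1 = 2.2911 / 27.5818 = 0.083

0.083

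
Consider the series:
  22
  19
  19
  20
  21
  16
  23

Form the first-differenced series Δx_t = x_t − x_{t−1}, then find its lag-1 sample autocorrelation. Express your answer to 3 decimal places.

First differences Δx: -3, 0, 1, 1, -5, 7
Mean of differences = 0.1667
Numerator Σ(Δx_t−Δx̄)(Δx_{t+1}−Δx̄) = -38.5278
Denominator Σ(Δx_t−Δx̄)² = 84.8333
r_1(Δx) = -38.5278 / 84.8333 = -0.454

-0.454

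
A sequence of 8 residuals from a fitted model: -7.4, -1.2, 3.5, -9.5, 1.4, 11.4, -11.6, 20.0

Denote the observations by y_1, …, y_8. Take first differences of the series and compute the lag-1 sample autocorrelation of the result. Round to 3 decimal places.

First differences Δy: 6.2, 4.7, -13.0, 10.9, 10.0, -23.0, 31.6
Mean of differences = 3.9143
Numerator Σ(Δy_t−Δȳ)(Δy_{t+1}−Δȳ) = -996.0731
Denominator Σ(Δy_t−Δȳ)² = 1868.6486
r_1(Δy) = -996.0731 / 1868.6486 = -0.533

-0.533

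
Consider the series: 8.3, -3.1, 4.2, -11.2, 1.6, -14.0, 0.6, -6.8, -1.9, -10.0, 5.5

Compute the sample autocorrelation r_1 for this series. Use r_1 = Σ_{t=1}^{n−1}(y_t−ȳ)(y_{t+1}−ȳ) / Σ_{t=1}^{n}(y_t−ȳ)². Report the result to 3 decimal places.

Mean ȳ = (8.3 − 3.1 + 4.2 − 11.2 + 1.6 − 14.0 + 0.6 − 6.8 − 1.9 − 10.0 + 5.5)/11 = -2.4364
Numerator Σ_{t=1}^{10}(y_t−ȳ)(y_{t+1}−ȳ) = -266.5222
Denominator Σ(y_t−ȳ)² = 535.3055
r_1 = -266.5222 / 535.3055 = -0.498

-0.498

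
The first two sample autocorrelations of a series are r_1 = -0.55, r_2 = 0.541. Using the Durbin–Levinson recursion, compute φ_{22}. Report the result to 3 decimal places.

φ_{22} = (r_2 − r_1²) / (1 − r_1²)
r_1² = (-0.55)² = 0.3025
Numerator = 0.541 − 0.3025 = 0.2385; denominator = 1 − 0.3025 = 0.6975
φ_{22} = 0.2385 / 0.6975 = 0.342

0.342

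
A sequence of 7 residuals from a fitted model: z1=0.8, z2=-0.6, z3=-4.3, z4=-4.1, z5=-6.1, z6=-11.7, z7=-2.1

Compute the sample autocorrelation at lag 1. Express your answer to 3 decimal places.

0.166

Mean z̄ = (0.8 − 0.6 − 4.3 − 4.1 − 6.1 − 11.7 − 2.1)/7 = -4.0143
Deviations from mean: 4.8143, 3.4143, -0.2857, -0.0857, -2.0857, -7.6857, 1.9143
Σ(z_t−z̄)(z_{t+1}−z̄) = (16.4373) + (-0.9755) + (0.0245) + (0.1788) + (16.0302) + (-14.7127) = 16.9827
Denominator Σ(z_t−z̄)² = 102.0086
r_1 = 16.9827 / 102.0086 = 0.166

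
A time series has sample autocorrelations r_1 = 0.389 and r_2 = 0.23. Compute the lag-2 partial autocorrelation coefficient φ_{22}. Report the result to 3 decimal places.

0.093

φ_{22} = (r_2 − r_1²) / (1 − r_1²)
r_1² = (0.389)² = 0.151321
Numerator = 0.23 − 0.1513 = 0.0787; denominator = 1 − 0.1513 = 0.8487
φ_{22} = 0.0787 / 0.8487 = 0.093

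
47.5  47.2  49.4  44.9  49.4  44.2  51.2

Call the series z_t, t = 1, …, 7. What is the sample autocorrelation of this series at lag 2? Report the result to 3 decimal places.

Mean z̄ = (47.5 + 47.2 + 49.4 + 44.9 + 49.4 + 44.2 + 51.2)/7 = 47.6857
Deviations from mean: -0.1857, -0.4857, 1.7143, -2.7857, 1.7143, -3.4857, 3.5143
Σ(z_t−z̄)(z_{t+2}−z̄) = (-0.3184) + (1.3531) + (2.9388) + (9.7102) + (6.0245) = 19.7082
Denominator Σ(z_t−z̄)² = 38.4086
r_2 = 19.7082 / 38.4086 = 0.513

0.513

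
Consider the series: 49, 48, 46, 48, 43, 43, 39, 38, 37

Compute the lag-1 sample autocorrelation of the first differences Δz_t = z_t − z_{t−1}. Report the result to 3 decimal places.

First differences Δz: -1, -2, 2, -5, 0, -4, -1, -1
Mean of differences = -1.5000
Numerator Σ(Δz_t−Δz̄)(Δz_{t+1}−Δz̄) = -24.2500
Denominator Σ(Δz_t−Δz̄)² = 34.0000
r_1(Δz) = -24.2500 / 34.0000 = -0.713

-0.713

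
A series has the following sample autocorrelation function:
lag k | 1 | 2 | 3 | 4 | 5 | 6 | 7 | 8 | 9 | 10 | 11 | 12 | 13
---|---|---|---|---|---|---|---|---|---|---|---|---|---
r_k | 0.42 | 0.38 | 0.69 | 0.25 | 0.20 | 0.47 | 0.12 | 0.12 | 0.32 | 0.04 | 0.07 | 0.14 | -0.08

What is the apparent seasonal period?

3

The largest autocorrelation is r_3 = 0.69, with a weaker echo at lag 6 (0.47); the remaining lags stay at or below 0.42. The elevated value at lag 1 (0.42), dropping to 0.38 at lag 2, reflects decaying short-term dependence rather than seasonality.
The dominant spike at lag 3 indicates a seasonal period of 3.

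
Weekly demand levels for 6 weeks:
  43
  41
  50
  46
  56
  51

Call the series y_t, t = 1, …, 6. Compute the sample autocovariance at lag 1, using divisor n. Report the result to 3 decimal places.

Mean ȳ = (43 + 41 + 50 + 46 + 56 + 51)/6 = 47.8333
Deviations: -4.8333, -6.8333, 2.1667, -1.8333, 8.1667, 3.1667
Σ_{t=1}^{5}(y_t−ȳ)(y_{t+1}−ȳ) = 25.1389
γ_1 = 25.1389 / 6 = 4.190

4.190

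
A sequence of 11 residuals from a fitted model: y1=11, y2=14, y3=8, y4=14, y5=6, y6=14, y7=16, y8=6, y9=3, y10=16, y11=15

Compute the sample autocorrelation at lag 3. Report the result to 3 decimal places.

-0.015

Mean ȳ = (11 + 14 + 8 + 14 + 6 + 14 + 16 + 6 + 3 + 16 + 15)/11 = 11.1818
Numerator Σ_{t=1}^{8}(y_t−ȳ)(y_{t+3}−ȳ) = -3.2810
Denominator Σ(y_t−ȳ)² = 215.6364
r_3 = -3.2810 / 215.6364 = -0.015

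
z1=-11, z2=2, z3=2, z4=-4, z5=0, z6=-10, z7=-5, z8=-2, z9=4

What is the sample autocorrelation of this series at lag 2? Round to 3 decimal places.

Mean z̄ = (-11 + 2 + 2 − 4 + 0 − 10 − 5 − 2 + 4)/9 = -2.6667
Numerator Σ_{t=1}^{7}(z_t−z̄)(z_{t+2}−z̄) = -49.5556
Denominator Σ(z_t−z̄)² = 226.0000
r_2 = -49.5556 / 226.0000 = -0.219

-0.219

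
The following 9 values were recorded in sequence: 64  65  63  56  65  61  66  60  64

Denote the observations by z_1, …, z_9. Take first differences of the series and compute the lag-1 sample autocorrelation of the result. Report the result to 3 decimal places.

-0.706

First differences Δz: 1, -2, -7, 9, -4, 5, -6, 4
Mean of differences = 0.0000
Numerator Σ(Δz_t−Δz̄)(Δz_{t+1}−Δz̄) = -161.0000
Denominator Σ(Δz_t−Δz̄)² = 228.0000
r_1(Δz) = -161.0000 / 228.0000 = -0.706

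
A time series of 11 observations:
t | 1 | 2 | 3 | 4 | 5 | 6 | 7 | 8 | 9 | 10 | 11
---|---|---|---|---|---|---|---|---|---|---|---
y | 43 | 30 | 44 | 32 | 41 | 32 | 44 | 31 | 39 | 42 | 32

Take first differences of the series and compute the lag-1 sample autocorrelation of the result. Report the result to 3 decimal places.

First differences Δy: -13, 14, -12, 9, -9, 12, -13, 8, 3, -10
Mean of differences = -1.1000
Numerator Σ(Δy_t−Δȳ)(Δy_{t+1}−Δȳ) = -901.0100
Denominator Σ(Δy_t−Δȳ)² = 1144.9000
r_1(Δy) = -901.0100 / 1144.9000 = -0.787

-0.787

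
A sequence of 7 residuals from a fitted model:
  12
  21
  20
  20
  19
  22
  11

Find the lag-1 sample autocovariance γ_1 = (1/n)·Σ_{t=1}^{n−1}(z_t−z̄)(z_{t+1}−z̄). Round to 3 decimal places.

Mean z̄ = (12 + 21 + 20 + 20 + 19 + 22 + 11)/7 = 17.8571
Σ_{t=1}^{6}(z_t−z̄)(z_{t+1}−z̄) = -28.3061
γ_1 = -28.3061 / 7 = -4.044

-4.044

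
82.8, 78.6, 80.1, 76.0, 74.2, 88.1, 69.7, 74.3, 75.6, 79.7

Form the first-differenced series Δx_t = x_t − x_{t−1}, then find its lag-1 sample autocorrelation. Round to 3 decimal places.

-0.590

First differences Δx: -4.2, 1.5, -4.1, -1.8, 13.9, -18.4, 4.6, 1.3, 4.1
Mean of differences = -0.3444
Numerator Σ(Δx_t−Δx̄)(Δx_{t+1}−Δx̄) = -360.3320
Denominator Σ(Δx_t−Δx̄)² = 610.3022
r_1(Δx) = -360.3320 / 610.3022 = -0.590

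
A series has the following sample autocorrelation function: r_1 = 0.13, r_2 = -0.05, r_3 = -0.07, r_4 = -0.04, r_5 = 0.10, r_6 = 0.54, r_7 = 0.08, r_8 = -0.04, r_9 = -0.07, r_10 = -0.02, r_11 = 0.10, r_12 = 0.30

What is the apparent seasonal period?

The largest autocorrelation is r_6 = 0.54, with a weaker echo at lag 12 (0.30); the remaining lags stay at or below 0.13.
The dominant spike at lag 6 indicates a seasonal period of 6.

6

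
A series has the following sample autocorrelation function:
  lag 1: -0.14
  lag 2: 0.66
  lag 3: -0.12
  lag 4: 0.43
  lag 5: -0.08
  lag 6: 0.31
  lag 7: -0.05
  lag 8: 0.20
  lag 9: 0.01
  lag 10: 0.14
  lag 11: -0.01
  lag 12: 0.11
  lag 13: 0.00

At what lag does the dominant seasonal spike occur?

2

The largest autocorrelation is r_2 = 0.66, with weaker echoes at lags 4 (0.43), 6 (0.31) and 8 (0.20); the remaining lags stay at or below 0.14.
The dominant spike at lag 2 indicates a seasonal period of 2.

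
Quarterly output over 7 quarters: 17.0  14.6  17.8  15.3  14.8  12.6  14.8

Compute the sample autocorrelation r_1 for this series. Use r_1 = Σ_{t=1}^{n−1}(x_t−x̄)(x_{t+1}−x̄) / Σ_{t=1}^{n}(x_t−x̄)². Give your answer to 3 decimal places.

-0.016

Mean x̄ = (17.0 + 14.6 + 17.8 + 15.3 + 14.8 + 12.6 + 14.8)/7 = 15.2714
Deviations from mean: 1.7286, -0.6714, 2.5286, 0.0286, -0.4714, -2.6714, -0.4714
Numerator Σ_{t=1}^{6}(x_t−x̄)(x_{t+1}−x̄) = -0.2808
Denominator Σ(x_t−x̄)² = 17.4143
r_1 = -0.2808 / 17.4143 = -0.016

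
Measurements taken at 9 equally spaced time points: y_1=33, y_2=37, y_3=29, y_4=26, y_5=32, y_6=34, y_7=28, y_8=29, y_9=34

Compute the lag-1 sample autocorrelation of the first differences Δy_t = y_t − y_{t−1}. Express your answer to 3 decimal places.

First differences Δy: 4, -8, -3, 6, 2, -6, 1, 5
Mean of differences = 0.1250
Numerator Σ(Δy_t−Δȳ)(Δy_{t+1}−Δȳ) = -26.0156
Denominator Σ(Δy_t−Δȳ)² = 190.8750
r_1(Δy) = -26.0156 / 190.8750 = -0.136

-0.136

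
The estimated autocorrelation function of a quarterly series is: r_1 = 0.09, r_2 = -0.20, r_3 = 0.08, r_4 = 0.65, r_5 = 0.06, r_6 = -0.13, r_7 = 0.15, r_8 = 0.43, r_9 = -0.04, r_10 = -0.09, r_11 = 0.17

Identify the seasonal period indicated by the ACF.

The largest autocorrelation is r_4 = 0.65, with a weaker echo at lag 8 (0.43); the remaining lags stay at or below 0.17.
The dominant spike at lag 4 indicates a seasonal period of 4.

4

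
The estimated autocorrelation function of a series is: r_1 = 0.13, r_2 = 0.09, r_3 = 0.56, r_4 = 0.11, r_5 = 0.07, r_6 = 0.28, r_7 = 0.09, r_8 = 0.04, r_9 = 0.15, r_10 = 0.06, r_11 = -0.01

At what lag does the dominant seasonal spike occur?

3

The largest autocorrelation is r_3 = 0.56, with weaker echoes at lags 6 (0.28) and 9 (0.15); the remaining lags stay at or below 0.13.
The dominant spike at lag 3 indicates a seasonal period of 3.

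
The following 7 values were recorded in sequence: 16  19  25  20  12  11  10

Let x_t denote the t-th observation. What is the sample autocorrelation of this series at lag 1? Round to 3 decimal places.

0.525

Mean x̄ = (16 + 19 + 25 + 20 + 12 + 11 + 10)/7 = 16.1429
Deviations from mean: -0.1429, 2.8571, 8.8571, 3.8571, -4.1429, -5.1429, -6.1429
Numerator Σ_{t=1}^{6}(x_t−x̄)(x_{t+1}−x̄) = 95.9796
Denominator Σ(x_t−x̄)² = 182.8571
r_1 = 95.9796 / 182.8571 = 0.525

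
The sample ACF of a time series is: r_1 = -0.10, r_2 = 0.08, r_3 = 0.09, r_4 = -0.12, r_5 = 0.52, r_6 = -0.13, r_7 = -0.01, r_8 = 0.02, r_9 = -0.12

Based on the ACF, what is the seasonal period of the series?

The largest autocorrelation is r_5 = 0.52; the remaining lags stay at or below 0.09.
The dominant spike at lag 5 indicates a seasonal period of 5.

5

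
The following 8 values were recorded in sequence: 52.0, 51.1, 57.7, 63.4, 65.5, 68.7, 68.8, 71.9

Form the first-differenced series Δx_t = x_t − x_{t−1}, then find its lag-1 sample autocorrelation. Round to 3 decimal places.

-0.166

First differences Δx: -0.9, 6.6, 5.7, 2.1, 3.2, 0.1, 3.1
Mean of differences = 2.8429
Numerator Σ(Δx_t−Δx̄)(Δx_{t+1}−Δx̄) = -7.4004
Denominator Σ(Δx_t−Δx̄)² = 44.5571
r_1(Δx) = -7.4004 / 44.5571 = -0.166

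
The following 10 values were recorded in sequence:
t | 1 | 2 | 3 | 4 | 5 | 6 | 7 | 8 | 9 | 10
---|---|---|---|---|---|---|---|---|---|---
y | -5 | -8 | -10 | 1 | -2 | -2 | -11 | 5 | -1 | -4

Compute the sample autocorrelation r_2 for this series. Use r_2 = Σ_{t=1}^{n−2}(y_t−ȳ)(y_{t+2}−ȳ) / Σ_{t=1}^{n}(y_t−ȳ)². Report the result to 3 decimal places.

-0.155

Mean ȳ = (-5 − 8 − 10 + 1 − 2 − 2 − 11 + 5 − 1 − 4)/10 = -3.7000
Numerator Σ_{t=1}^{8}(y_t−ȳ)(y_{t+2}−ȳ) = -34.6800
Denominator Σ(y_t−ȳ)² = 224.1000
r_2 = -34.6800 / 224.1000 = -0.155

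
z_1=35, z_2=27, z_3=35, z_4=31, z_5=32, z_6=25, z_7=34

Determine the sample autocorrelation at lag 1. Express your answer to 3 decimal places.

-0.585

Mean z̄ = (35 + 27 + 35 + 31 + 32 + 25 + 34)/7 = 31.2857
Deviations from mean: 3.7143, -4.2857, 3.7143, -0.2857, 0.7143, -6.2857, 2.7143
Numerator Σ_{t=1}^{6}(z_t−z̄)(z_{t+1}−z̄) = -54.6531
Denominator Σ(z_t−z̄)² = 93.4286
r_1 = -54.6531 / 93.4286 = -0.585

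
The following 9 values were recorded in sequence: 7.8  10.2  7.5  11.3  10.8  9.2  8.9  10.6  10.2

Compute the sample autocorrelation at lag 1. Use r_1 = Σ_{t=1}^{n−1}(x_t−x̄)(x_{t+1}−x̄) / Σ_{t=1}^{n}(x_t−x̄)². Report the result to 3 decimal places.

-0.292

Mean x̄ = (7.8 + 10.2 + 7.5 + 11.3 + 10.8 + 9.2 + 8.9 + 10.6 + 10.2)/9 = 9.6111
Numerator Σ_{t=1}^{8}(x_t−x̄)(x_{t+1}−x̄) = -4.1846
Denominator Σ(x_t−x̄)² = 14.3489
r_1 = -4.1846 / 14.3489 = -0.292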